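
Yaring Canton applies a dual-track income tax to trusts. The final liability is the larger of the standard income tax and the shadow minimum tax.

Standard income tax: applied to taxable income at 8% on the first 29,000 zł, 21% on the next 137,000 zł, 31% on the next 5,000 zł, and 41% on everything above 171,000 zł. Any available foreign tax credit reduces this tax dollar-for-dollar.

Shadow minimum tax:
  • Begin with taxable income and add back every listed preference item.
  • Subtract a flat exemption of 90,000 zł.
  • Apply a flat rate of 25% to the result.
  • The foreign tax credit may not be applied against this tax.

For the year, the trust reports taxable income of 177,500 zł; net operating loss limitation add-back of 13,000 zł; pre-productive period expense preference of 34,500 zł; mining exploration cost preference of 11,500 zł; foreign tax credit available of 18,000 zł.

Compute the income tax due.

36,625 zł

Shadow minimum tax:
  Adjusted income: 177,500 zł + 13,000 zł + 34,500 zł + 11,500 zł = 236,500 zł
  Less exemption 90,000 zł → base 146,500 zł
  146,500 zł × 25% = 36,625 zł

Standard income tax:
  29,000 zł × 8% = 2,320 zł
  137,000 zł × 21% = 28,770 zł
  5,000 zł × 31% = 1,550 zł
  6,500 zł × 41% = 2,665 zł
  → 35,305 zł
  Less foreign tax credit 18,000 zł → 17,305 zł

36,625 zł > 17,305 zł, so the shadow minimum tax is the binding amount.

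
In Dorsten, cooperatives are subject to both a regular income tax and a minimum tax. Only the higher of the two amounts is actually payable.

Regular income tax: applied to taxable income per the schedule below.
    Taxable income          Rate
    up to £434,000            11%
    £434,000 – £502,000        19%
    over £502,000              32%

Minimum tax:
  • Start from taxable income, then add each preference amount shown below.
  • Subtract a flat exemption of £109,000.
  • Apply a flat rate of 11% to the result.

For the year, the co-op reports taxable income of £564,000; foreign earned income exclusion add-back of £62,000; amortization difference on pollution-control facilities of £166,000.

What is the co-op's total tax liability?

£80,500

Minimum tax:
  Adjusted income: £564,000 + £62,000 + £166,000 = £792,000
  Less exemption £109,000 → base £683,000
  £683,000 × 11% = £75,130

Regular income tax:
  £434,000 × 11% = £47,740
  £68,000 × 19% = £12,920
  £62,000 × 32% = £19,840
  → £80,500

£80,500 > £75,130, so the regular income tax governs.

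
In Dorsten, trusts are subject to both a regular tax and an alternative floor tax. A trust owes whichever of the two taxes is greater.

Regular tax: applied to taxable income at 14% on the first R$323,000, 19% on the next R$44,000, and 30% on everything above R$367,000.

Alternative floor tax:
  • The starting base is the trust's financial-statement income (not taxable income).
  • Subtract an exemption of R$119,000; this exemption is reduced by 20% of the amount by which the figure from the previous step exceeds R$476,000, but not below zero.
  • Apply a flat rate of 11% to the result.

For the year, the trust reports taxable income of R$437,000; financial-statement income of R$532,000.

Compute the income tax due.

Alternative floor tax:
  Base (financial-statement income): R$532,000
  Exemption: R$119,000 − 20% × (R$532,000 − R$476,000) = R$119,000 − R$11,200 = R$107,800
  Base: R$532,000 − R$107,800 = R$424,200
  R$424,200 × 11% = R$46,662

Regular tax:
  R$323,000 × 14% = R$45,220
  R$44,000 × 19% = R$8,360
  R$70,000 × 30% = R$21,000
  → R$74,580

R$74,580 > R$46,662, so the regular tax governs.

R$74,580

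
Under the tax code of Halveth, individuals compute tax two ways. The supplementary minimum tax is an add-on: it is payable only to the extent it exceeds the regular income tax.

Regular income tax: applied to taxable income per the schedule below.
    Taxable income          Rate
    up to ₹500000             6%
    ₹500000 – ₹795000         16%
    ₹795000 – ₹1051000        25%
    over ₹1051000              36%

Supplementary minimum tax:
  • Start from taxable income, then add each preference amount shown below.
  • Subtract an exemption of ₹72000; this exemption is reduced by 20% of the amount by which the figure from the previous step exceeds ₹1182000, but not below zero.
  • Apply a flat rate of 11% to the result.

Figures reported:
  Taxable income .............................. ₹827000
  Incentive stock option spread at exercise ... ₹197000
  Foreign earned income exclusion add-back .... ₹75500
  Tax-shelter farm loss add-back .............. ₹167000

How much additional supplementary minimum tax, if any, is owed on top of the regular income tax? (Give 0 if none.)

₹48054

Regular income tax:
  ₹500000 × 6% = ₹30000
  ₹295000 × 16% = ₹47200
  ₹32000 × 25% = ₹8000
  → ₹85200

Supplementary minimum tax:
  Adjusted income: ₹827000 + ₹197000 + ₹75500 + ₹167000 = ₹1266500
  Exemption: ₹72000 − 20% × (₹1266500 − ₹1182000) = ₹72000 − ₹16900 = ₹55100
  Base: ₹1266500 − ₹55100 = ₹1211400
  ₹1211400 × 11% = ₹133254

Excess of supplementary minimum tax over regular income tax: ₹133254 − ₹85200 = ₹48054.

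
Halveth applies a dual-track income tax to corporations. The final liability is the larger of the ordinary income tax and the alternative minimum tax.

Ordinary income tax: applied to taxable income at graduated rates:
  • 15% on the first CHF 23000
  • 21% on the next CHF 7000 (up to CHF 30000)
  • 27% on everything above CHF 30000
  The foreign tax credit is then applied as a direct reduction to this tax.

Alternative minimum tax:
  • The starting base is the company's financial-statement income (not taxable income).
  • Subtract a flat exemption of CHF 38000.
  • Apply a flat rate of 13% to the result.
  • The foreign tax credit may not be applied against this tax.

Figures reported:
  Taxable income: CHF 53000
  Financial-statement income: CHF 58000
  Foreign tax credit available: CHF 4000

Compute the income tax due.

Alternative minimum tax:
  Base (financial-statement income): CHF 58000
  Less exemption CHF 38000 → base CHF 20000
  CHF 20000 × 13% = CHF 2600

Ordinary income tax:
  CHF 23000 × 15% = CHF 3450
  CHF 7000 × 21% = CHF 1470
  CHF 23000 × 27% = CHF 6210
  → CHF 11130
  Less foreign tax credit CHF 4000 → CHF 7130

CHF 7130 > CHF 2600, so the ordinary income tax governs.

CHF 7130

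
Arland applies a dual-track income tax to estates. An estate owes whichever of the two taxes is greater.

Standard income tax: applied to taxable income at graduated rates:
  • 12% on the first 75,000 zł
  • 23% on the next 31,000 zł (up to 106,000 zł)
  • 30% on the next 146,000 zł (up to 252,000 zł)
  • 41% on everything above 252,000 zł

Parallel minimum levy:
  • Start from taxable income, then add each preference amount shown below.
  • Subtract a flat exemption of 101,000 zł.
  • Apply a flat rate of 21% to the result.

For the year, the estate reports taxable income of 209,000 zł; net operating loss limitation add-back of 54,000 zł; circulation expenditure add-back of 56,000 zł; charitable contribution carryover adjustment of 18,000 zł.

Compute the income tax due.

Parallel minimum levy:
  Adjusted income: 209,000 zł + 54,000 zł + 56,000 zł + 18,000 zł = 337,000 zł
  Less exemption 101,000 zł → base 236,000 zł
  236,000 zł × 21% = 49,560 zł

Standard income tax:
  75,000 zł × 12% = 9,000 zł
  31,000 zł × 23% = 7,130 zł
  103,000 zł × 30% = 30,900 zł
  → 47,030 zł

49,560 zł > 47,030 zł, so the parallel minimum levy is the binding amount.

49,560 zł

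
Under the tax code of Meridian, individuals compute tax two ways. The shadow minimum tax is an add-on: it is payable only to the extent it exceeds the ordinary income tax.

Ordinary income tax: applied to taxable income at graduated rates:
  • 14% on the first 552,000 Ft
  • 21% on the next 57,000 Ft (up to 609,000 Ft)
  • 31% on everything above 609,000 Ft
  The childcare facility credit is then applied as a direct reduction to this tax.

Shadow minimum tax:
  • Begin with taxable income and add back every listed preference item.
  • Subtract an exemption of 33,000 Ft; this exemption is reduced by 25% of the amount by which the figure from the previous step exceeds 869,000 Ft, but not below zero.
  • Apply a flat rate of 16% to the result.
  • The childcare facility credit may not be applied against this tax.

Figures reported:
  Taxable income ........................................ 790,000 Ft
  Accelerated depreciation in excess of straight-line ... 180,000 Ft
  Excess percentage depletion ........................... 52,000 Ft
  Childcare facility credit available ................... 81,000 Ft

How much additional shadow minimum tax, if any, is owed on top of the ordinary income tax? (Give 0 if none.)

Shadow minimum tax:
  Adjusted income: 790,000 Ft + 180,000 Ft + 52,000 Ft = 1,022,000 Ft
  Exemption: 25% × (1,022,000 Ft − 869,000 Ft) = 38,250 Ft ≥ 33,000 Ft, so the exemption is fully phased out
  Base: 1,022,000 Ft − 0 Ft = 1,022,000 Ft
  1,022,000 Ft × 16% = 163,520 Ft

Ordinary income tax:
  552,000 Ft × 14% = 77,280 Ft
  57,000 Ft × 21% = 11,970 Ft
  181,000 Ft × 31% = 56,110 Ft
  → 145,360 Ft
  Less childcare facility credit 81,000 Ft → 64,360 Ft

Excess of shadow minimum tax over ordinary income tax: 163,520 Ft − 64,360 Ft = 99,160 Ft.

99,160 Ft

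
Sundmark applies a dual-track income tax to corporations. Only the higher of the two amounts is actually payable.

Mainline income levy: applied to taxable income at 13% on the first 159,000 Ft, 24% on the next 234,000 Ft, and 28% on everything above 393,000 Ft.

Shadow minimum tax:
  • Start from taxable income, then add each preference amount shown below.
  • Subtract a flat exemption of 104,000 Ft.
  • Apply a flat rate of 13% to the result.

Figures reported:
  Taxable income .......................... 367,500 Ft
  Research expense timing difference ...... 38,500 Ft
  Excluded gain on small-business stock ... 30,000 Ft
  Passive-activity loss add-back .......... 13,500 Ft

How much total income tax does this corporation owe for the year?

70,710 Ft

Mainline income levy:
  159,000 Ft × 13% = 20,670 Ft
  208,500 Ft × 24% = 50,040 Ft
  → 70,710 Ft

Shadow minimum tax:
  Adjusted income: 367,500 Ft + 38,500 Ft + 30,000 Ft + 13,500 Ft = 449,500 Ft
  Less exemption 104,000 Ft → base 345,500 Ft
  345,500 Ft × 13% = 44,915 Ft

70,710 Ft > 44,915 Ft, so the mainline income levy governs.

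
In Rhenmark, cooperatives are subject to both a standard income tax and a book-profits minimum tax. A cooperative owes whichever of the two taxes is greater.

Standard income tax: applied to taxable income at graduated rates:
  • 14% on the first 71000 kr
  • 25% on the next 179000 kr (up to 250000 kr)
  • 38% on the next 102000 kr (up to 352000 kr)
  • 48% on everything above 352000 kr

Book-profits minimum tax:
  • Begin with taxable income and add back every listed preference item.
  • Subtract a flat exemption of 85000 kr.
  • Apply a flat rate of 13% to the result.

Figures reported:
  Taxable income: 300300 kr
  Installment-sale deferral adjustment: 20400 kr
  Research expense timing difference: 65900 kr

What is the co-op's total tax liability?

Standard income tax:
  71000 kr × 14% = 9940 kr
  179000 kr × 25% = 44750 kr
  50300 kr × 38% = 19114 kr
  → 73804 kr

Book-profits minimum tax:
  Adjusted income: 300300 kr + 20400 kr + 65900 kr = 386600 kr
  Less exemption 85000 kr → base 301600 kr
  301600 kr × 13% = 39208 kr

73804 kr > 39208 kr, so the standard income tax governs.

73804 kr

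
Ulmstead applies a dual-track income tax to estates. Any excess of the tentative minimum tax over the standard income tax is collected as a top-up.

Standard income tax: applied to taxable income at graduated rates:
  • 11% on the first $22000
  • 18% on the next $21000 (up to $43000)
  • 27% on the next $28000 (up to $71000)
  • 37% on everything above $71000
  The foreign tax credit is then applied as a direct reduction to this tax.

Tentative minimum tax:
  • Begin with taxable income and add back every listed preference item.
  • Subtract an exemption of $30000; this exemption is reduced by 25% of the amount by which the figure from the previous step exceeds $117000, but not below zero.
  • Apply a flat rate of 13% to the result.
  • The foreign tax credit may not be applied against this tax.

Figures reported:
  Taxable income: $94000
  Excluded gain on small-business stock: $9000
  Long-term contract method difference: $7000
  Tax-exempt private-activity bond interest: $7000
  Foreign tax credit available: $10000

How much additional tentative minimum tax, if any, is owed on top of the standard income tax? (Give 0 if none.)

$0

Tentative minimum tax:
  Adjusted income: $94000 + $9000 + $7000 + $7000 = $117000
  Exemption: $117000 ≤ $117000, so full $30000 applies
  Base: $117000 − $30000 = $87000
  $87000 × 13% = $11310

Standard income tax:
  $22000 × 11% = $2420
  $21000 × 18% = $3780
  $28000 × 27% = $7560
  $23000 × 37% = $8510
  → $22270
  Less foreign tax credit $10000 → $12270

$11310 ≤ $12270, so no add-on is due.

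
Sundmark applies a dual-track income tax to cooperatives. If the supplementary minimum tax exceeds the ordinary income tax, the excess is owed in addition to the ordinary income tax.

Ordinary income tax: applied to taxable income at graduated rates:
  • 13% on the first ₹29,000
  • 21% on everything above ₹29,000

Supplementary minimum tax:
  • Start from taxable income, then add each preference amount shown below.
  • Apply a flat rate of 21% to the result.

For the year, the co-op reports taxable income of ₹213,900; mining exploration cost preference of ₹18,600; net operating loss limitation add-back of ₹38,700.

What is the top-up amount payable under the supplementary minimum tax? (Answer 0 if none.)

₹14,353

Ordinary income tax:
  ₹29,000 × 13% = ₹3,770
  ₹184,900 × 21% = ₹38,829
  → ₹42,599

Supplementary minimum tax:
  Adjusted income: ₹213,900 + ₹18,600 + ₹38,700 = ₹271,200
  ₹271,200 × 21% = ₹56,952

Excess of supplementary minimum tax over ordinary income tax: ₹56,952 − ₹42,599 = ₹14,353.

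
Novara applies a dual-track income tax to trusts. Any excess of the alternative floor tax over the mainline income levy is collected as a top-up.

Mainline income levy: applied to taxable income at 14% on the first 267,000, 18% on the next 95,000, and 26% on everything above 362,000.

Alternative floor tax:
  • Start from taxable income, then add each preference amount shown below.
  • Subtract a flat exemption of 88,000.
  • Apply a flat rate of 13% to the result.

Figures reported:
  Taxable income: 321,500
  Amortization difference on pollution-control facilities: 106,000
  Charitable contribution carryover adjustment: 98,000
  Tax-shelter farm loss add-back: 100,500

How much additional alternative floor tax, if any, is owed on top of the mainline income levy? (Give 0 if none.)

22,750

Alternative floor tax:
  Adjusted income: 321,500 + 106,000 + 98,000 + 100,500 = 626,000
  Less exemption 88,000 → base 538,000
  538,000 × 13% = 69,940

Mainline income levy:
  267,000 × 14% = 37,380
  54,500 × 18% = 9,810
  → 47,190

Excess of alternative floor tax over mainline income levy: 69,940 − 47,190 = 22,750.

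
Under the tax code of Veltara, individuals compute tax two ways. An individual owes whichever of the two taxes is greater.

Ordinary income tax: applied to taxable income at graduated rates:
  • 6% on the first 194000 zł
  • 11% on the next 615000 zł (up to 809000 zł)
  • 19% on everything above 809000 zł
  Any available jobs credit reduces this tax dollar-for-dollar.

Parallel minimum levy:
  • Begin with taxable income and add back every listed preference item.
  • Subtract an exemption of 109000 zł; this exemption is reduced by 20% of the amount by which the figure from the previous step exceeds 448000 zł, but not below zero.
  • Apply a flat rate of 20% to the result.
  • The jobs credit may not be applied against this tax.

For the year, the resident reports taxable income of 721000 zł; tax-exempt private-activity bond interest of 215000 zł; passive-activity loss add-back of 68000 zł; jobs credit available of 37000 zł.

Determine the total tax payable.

200800 zł

Ordinary income tax:
  194000 zł × 6% = 11640 zł
  527000 zł × 11% = 57970 zł
  → 69610 zł
  Less jobs credit 37000 zł → 32610 zł

Parallel minimum levy:
  Adjusted income: 721000 zł + 215000 zł + 68000 zł = 1004000 zł
  Exemption: 20% × (1004000 zł − 448000 zł) = 111200 zł ≥ 109000 zł, so the exemption is fully phased out
  Base: 1004000 zł − 0 zł = 1004000 zł
  1004000 zł × 20% = 200800 zł

200800 zł > 32610 zł, so the parallel minimum levy is the binding amount.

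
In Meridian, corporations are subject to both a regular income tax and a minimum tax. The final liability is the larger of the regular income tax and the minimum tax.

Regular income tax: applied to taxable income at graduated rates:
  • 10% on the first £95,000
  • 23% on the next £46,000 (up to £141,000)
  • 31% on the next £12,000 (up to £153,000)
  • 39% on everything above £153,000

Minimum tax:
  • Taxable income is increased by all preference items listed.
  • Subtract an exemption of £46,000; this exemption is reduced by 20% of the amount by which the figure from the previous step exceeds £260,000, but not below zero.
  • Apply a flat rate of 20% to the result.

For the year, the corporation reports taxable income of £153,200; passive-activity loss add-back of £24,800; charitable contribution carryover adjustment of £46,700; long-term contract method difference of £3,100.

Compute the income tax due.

Minimum tax:
  Adjusted income: £153,200 + £24,800 + £46,700 + £3,100 = £227,800
  Exemption: £227,800 ≤ £260,000, so full £46,000 applies
  Base: £227,800 − £46,000 = £181,800
  £181,800 × 20% = £36,360

Regular income tax:
  £95,000 × 10% = £9,500
  £46,000 × 23% = £10,580
  £12,000 × 31% = £3,720
  £200 × 39% = £78
  → £23,878

£36,360 > £23,878, so the minimum tax is the binding amount.

£36,360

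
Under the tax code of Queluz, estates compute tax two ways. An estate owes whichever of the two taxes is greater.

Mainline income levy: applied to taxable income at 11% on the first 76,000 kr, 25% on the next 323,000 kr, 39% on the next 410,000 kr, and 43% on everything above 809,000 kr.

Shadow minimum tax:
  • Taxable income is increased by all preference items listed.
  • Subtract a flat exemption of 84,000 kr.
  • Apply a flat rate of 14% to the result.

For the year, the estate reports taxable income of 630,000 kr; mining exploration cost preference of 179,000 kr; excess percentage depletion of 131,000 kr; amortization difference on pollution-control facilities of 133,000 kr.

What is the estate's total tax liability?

179,200 kr

Mainline income levy:
  76,000 kr × 11% = 8,360 kr
  323,000 kr × 25% = 80,750 kr
  231,000 kr × 39% = 90,090 kr
  → 179,200 kr

Shadow minimum tax:
  Adjusted income: 630,000 kr + 179,000 kr + 131,000 kr + 133,000 kr = 1,073,000 kr
  Less exemption 84,000 kr → base 989,000 kr
  989,000 kr × 14% = 138,460 kr

179,200 kr > 138,460 kr, so the mainline income levy governs.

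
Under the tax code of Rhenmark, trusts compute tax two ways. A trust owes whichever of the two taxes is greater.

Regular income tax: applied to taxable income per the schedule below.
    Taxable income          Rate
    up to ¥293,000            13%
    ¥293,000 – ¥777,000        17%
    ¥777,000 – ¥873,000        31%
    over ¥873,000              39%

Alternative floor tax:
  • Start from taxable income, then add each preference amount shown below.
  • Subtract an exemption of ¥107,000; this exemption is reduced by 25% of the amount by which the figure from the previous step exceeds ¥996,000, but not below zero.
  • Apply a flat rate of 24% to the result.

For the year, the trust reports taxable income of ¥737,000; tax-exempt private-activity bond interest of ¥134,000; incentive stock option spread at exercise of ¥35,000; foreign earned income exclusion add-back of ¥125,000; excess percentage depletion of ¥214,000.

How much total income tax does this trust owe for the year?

¥288,060

Alternative floor tax:
  Adjusted income: ¥737,000 + ¥134,000 + ¥35,000 + ¥125,000 + ¥214,000 = ¥1,245,000
  Exemption: ¥107,000 − 25% × (¥1,245,000 − ¥996,000) = ¥107,000 − ¥62,250 = ¥44,750
  Base: ¥1,245,000 − ¥44,750 = ¥1,200,250
  ¥1,200,250 × 24% = ¥288,060

Regular income tax:
  ¥293,000 × 13% = ¥38,090
  ¥444,000 × 17% = ¥75,480
  → ¥113,570

¥288,060 > ¥113,570, so the alternative floor tax is the binding amount.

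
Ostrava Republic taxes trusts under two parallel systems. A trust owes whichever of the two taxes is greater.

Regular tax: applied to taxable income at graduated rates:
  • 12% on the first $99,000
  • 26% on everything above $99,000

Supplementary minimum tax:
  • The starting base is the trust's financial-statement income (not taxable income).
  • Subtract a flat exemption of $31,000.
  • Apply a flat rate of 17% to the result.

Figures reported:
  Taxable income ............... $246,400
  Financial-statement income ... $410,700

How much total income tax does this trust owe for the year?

$64,549

Regular tax:
  $99,000 × 12% = $11,880
  $147,400 × 26% = $38,324
  → $50,204

Supplementary minimum tax:
  Base (financial-statement income): $410,700
  Less exemption $31,000 → base $379,700
  $379,700 × 17% = $64,549

$64,549 > $50,204, so the supplementary minimum tax is the binding amount.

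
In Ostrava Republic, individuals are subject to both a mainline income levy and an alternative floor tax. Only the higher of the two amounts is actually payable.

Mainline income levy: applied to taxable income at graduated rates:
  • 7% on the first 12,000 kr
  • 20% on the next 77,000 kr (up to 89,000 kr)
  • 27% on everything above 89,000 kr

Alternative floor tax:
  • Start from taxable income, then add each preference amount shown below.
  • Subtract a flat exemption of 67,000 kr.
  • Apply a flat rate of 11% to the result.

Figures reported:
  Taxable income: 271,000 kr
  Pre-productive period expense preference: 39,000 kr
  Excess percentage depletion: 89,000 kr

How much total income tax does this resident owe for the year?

Alternative floor tax:
  Adjusted income: 271,000 kr + 39,000 kr + 89,000 kr = 399,000 kr
  Less exemption 67,000 kr → base 332,000 kr
  332,000 kr × 11% = 36,520 kr

Mainline income levy:
  12,000 kr × 7% = 840 kr
  77,000 kr × 20% = 15,400 kr
  182,000 kr × 27% = 49,140 kr
  → 65,380 kr

65,380 kr > 36,520 kr, so the mainline income levy governs.

65,380 kr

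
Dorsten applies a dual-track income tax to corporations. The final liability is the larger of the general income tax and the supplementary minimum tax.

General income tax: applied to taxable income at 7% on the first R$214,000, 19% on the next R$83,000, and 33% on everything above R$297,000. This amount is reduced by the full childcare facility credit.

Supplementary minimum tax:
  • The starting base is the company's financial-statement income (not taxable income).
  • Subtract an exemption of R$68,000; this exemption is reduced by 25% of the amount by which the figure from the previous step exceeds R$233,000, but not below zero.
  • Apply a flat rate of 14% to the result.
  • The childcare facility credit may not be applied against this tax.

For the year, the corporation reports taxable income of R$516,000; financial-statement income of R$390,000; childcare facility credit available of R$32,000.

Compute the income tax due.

General income tax:
  R$214,000 × 7% = R$14,980
  R$83,000 × 19% = R$15,770
  R$219,000 × 33% = R$72,270
  → R$103,020
  Less childcare facility credit R$32,000 → R$71,020

Supplementary minimum tax:
  Base (financial-statement income): R$390,000
  Exemption: R$68,000 − 25% × (R$390,000 − R$233,000) = R$68,000 − R$39,250 = R$28,750
  Base: R$390,000 − R$28,750 = R$361,250
  R$361,250 × 14% = R$50,575

R$71,020 > R$50,575, so the general income tax governs.

R$71,020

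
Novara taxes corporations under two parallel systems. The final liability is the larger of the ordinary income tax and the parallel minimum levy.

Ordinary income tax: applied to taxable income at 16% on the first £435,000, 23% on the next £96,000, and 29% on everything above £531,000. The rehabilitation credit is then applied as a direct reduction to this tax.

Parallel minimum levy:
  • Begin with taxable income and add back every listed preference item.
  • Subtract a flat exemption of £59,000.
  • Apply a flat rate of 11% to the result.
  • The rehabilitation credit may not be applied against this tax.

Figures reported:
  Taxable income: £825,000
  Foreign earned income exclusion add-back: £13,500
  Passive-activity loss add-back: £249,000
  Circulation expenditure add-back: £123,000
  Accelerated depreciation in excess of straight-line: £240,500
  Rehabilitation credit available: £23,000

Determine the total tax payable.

£153,940

Ordinary income tax:
  £435,000 × 16% = £69,600
  £96,000 × 23% = £22,080
  £294,000 × 29% = £85,260
  → £176,940
  Less rehabilitation credit £23,000 → £153,940

Parallel minimum levy:
  Adjusted income: £825,000 + £13,500 + £249,000 + £123,000 + £240,500 = £1,451,000
  Less exemption £59,000 → base £1,392,000
  £1,392,000 × 11% = £153,120

£153,940 > £153,120, so the ordinary income tax governs.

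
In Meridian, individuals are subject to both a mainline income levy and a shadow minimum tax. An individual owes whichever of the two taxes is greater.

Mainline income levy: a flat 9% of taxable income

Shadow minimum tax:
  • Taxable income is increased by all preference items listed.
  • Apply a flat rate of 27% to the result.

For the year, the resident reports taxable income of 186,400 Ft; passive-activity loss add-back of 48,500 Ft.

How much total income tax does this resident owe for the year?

63,423 Ft

Shadow minimum tax:
  Adjusted income: 186,400 Ft + 48,500 Ft = 234,900 Ft
  234,900 Ft × 27% = 63,423 Ft

Mainline income levy:
  186,400 Ft × 9% = 16,776 Ft

63,423 Ft > 16,776 Ft, so the shadow minimum tax is the binding amount.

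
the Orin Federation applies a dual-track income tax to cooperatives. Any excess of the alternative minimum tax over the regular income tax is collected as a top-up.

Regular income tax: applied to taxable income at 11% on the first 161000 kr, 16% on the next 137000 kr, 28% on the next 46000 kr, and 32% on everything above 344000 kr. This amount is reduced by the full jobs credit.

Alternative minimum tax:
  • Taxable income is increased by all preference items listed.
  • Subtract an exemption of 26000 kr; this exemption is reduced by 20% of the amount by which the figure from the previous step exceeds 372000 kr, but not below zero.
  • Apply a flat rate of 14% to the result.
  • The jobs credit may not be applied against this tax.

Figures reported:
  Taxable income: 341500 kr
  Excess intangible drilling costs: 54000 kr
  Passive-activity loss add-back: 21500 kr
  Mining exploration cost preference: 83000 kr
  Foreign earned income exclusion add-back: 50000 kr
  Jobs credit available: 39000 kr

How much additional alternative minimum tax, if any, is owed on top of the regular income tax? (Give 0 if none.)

64190 kr

Alternative minimum tax:
  Adjusted income: 341500 kr + 54000 kr + 21500 kr + 83000 kr + 50000 kr = 550000 kr
  Exemption: 20% × (550000 kr − 372000 kr) = 35600 kr ≥ 26000 kr, so the exemption is fully phased out
  Base: 550000 kr − 0 kr = 550000 kr
  550000 kr × 14% = 77000 kr

Regular income tax:
  161000 kr × 11% = 17710 kr
  137000 kr × 16% = 21920 kr
  43500 kr × 28% = 12180 kr
  → 51810 kr
  Less jobs credit 39000 kr → 12810 kr

Excess of alternative minimum tax over regular income tax: 77000 kr − 12810 kr = 64190 kr.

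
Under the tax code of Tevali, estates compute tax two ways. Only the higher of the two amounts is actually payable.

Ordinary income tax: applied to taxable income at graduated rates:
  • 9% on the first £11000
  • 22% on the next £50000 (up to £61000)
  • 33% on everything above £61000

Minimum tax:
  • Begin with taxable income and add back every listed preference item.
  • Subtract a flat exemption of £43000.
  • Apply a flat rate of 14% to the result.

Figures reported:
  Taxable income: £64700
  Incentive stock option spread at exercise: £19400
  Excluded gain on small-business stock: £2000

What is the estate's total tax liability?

Ordinary income tax:
  £11000 × 9% = £990
  £50000 × 22% = £11000
  £3700 × 33% = £1221
  → £13211

Minimum tax:
  Adjusted income: £64700 + £19400 + £2000 = £86100
  Less exemption £43000 → base £43100
  £43100 × 14% = £6034

£13211 > £6034, so the ordinary income tax governs.

£13211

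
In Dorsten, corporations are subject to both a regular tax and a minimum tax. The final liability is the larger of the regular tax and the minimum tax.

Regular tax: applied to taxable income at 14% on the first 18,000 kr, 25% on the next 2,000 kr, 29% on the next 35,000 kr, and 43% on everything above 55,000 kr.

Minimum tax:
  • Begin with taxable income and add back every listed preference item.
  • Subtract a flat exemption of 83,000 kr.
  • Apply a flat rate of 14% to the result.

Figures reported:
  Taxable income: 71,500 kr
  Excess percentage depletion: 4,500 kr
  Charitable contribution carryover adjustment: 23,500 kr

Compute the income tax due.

20,265 kr

Regular tax:
  18,000 kr × 14% = 2,520 kr
  2,000 kr × 25% = 500 kr
  35,000 kr × 29% = 10,150 kr
  16,500 kr × 43% = 7,095 kr
  → 20,265 kr

Minimum tax:
  Adjusted income: 71,500 kr + 4,500 kr + 23,500 kr = 99,500 kr
  Less exemption 83,000 kr → base 16,500 kr
  16,500 kr × 14% = 2,310 kr

20,265 kr > 2,310 kr, so the regular tax governs.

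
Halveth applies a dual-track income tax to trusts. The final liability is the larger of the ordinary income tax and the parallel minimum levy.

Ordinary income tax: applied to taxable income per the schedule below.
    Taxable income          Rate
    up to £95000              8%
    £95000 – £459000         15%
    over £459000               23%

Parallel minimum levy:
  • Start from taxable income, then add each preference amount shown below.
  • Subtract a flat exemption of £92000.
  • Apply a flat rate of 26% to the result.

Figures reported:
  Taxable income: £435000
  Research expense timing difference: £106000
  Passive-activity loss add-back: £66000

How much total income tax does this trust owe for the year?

Parallel minimum levy:
  Adjusted income: £435000 + £106000 + £66000 = £607000
  Less exemption £92000 → base £515000
  £515000 × 26% = £133900

Ordinary income tax:
  £95000 × 8% = £7600
  £340000 × 15% = £51000
  → £58600

£133900 > £58600, so the parallel minimum levy is the binding amount.

£133900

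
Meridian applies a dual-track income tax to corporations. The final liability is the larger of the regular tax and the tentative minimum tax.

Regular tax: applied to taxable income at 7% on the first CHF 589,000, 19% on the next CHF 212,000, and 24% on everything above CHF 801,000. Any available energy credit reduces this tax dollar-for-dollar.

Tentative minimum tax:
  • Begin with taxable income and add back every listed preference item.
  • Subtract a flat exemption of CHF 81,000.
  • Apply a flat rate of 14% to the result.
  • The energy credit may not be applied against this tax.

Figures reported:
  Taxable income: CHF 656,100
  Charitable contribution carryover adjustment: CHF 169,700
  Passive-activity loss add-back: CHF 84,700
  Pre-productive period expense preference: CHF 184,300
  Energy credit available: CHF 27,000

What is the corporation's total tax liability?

Tentative minimum tax:
  Adjusted income: CHF 656,100 + CHF 169,700 + CHF 84,700 + CHF 184,300 = CHF 1,094,800
  Less exemption CHF 81,000 → base CHF 1,013,800
  CHF 1,013,800 × 14% = CHF 141,932

Regular tax:
  CHF 589,000 × 7% = CHF 41,230
  CHF 67,100 × 19% = CHF 12,749
  → CHF 53,979
  Less energy credit CHF 27,000 → CHF 26,979

CHF 141,932 > CHF 26,979, so the tentative minimum tax is the binding amount.

CHF 141,932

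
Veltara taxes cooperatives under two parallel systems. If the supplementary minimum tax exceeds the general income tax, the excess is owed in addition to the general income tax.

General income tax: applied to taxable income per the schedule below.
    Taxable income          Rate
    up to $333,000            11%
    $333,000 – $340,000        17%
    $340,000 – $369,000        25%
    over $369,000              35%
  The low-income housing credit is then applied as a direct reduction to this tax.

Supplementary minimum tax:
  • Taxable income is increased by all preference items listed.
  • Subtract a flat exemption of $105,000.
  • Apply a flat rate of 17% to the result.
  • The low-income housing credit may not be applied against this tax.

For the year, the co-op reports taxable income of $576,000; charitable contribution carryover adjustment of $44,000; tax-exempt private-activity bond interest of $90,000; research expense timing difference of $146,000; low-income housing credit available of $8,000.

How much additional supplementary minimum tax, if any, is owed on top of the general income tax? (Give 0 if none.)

Supplementary minimum tax:
  Adjusted income: $576,000 + $44,000 + $90,000 + $146,000 = $856,000
  Less exemption $105,000 → base $751,000
  $751,000 × 17% = $127,670

General income tax:
  $333,000 × 11% = $36,630
  $7,000 × 17% = $1,190
  $29,000 × 25% = $7,250
  $207,000 × 35% = $72,450
  → $117,520
  Less low-income housing credit $8,000 → $109,520

Excess of supplementary minimum tax over general income tax: $127,670 − $109,520 = $18,150.

$18,150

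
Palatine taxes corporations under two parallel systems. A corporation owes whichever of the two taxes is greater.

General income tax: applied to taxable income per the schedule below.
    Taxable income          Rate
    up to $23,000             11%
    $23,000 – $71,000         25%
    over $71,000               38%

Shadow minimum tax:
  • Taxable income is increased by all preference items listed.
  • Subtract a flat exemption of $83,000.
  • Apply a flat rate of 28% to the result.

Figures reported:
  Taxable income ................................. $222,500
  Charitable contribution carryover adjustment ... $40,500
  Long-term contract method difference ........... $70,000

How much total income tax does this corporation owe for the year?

$72,100

General income tax:
  $23,000 × 11% = $2,530
  $48,000 × 25% = $12,000
  $151,500 × 38% = $57,570
  → $72,100

Shadow minimum tax:
  Adjusted income: $222,500 + $40,500 + $70,000 = $333,000
  Less exemption $83,000 → base $250,000
  $250,000 × 28% = $70,000

$72,100 > $70,000, so the general income tax governs.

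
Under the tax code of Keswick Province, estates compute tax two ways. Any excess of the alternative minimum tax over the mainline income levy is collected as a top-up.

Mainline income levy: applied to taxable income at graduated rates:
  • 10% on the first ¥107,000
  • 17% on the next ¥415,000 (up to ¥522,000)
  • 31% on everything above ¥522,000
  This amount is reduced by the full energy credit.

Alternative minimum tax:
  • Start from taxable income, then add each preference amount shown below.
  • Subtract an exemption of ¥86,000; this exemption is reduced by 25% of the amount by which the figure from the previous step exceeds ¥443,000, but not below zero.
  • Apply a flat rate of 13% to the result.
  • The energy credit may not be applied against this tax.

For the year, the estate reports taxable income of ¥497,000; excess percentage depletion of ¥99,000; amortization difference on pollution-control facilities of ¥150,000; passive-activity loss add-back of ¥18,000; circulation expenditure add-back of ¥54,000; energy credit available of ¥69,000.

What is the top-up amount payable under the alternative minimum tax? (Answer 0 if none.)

Mainline income levy:
  ¥107,000 × 10% = ¥10,700
  ¥390,000 × 17% = ¥66,300
  → ¥77,000
  Less energy credit ¥69,000 → ¥8,000

Alternative minimum tax:
  Adjusted income: ¥497,000 + ¥99,000 + ¥150,000 + ¥18,000 + ¥54,000 = ¥818,000
  Exemption: 25% × (¥818,000 − ¥443,000) = ¥93,750 ≥ ¥86,000, so the exemption is fully phased out
  Base: ¥818,000 − ¥0 = ¥818,000
  ¥818,000 × 13% = ¥106,340

Excess of alternative minimum tax over mainline income levy: ¥106,340 − ¥8,000 = ¥98,340.

¥98,340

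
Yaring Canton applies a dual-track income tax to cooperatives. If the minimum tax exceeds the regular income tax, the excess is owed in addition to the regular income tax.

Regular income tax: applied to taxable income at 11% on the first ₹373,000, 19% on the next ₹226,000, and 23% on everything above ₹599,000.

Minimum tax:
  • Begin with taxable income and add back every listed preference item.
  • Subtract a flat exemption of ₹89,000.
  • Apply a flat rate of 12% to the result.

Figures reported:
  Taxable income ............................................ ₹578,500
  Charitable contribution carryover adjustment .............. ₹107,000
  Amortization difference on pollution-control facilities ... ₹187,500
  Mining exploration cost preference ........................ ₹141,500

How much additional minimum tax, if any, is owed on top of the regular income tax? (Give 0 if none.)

₹30,985

Minimum tax:
  Adjusted income: ₹578,500 + ₹107,000 + ₹187,500 + ₹141,500 = ₹1,014,500
  Less exemption ₹89,000 → base ₹925,500
  ₹925,500 × 12% = ₹111,060

Regular income tax:
  ₹373,000 × 11% = ₹41,030
  ₹205,500 × 19% = ₹39,045
  → ₹80,075

Excess of minimum tax over regular income tax: ₹111,060 − ₹80,075 = ₹30,985.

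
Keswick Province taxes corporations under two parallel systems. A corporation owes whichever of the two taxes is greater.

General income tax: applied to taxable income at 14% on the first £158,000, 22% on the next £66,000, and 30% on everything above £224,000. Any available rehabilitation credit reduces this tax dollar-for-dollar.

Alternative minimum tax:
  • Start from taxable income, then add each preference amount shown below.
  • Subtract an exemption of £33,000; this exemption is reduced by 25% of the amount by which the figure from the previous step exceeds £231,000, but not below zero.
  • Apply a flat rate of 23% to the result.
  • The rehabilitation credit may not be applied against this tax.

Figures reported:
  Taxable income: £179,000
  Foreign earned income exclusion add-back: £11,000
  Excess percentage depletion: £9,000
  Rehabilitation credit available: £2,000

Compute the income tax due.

General income tax:
  £158,000 × 14% = £22,120
  £21,000 × 22% = £4,620
  → £26,740
  Less rehabilitation credit £2,000 → £24,740

Alternative minimum tax:
  Adjusted income: £179,000 + £11,000 + £9,000 = £199,000
  Exemption: £199,000 ≤ £231,000, so full £33,000 applies
  Base: £199,000 − £33,000 = £166,000
  £166,000 × 23% = £38,180

£38,180 > £24,740, so the alternative minimum tax is the binding amount.

£38,180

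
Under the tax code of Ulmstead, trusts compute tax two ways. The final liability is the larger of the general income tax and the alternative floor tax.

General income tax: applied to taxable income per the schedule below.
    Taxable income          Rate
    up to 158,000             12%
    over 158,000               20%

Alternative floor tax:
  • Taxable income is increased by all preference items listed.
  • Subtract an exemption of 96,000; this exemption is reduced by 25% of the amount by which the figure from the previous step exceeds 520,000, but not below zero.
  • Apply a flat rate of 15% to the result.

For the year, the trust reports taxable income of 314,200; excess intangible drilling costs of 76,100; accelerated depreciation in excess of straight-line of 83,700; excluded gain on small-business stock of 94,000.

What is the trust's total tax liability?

72,600

Alternative floor tax:
  Adjusted income: 314,200 + 76,100 + 83,700 + 94,000 = 568,000
  Exemption: 96,000 − 25% × (568,000 − 520,000) = 96,000 − 12,000 = 84,000
  Base: 568,000 − 84,000 = 484,000
  484,000 × 15% = 72,600

General income tax:
  158,000 × 12% = 18,960
  156,200 × 20% = 31,240
  → 50,200

72,600 > 50,200, so the alternative floor tax is the binding amount.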